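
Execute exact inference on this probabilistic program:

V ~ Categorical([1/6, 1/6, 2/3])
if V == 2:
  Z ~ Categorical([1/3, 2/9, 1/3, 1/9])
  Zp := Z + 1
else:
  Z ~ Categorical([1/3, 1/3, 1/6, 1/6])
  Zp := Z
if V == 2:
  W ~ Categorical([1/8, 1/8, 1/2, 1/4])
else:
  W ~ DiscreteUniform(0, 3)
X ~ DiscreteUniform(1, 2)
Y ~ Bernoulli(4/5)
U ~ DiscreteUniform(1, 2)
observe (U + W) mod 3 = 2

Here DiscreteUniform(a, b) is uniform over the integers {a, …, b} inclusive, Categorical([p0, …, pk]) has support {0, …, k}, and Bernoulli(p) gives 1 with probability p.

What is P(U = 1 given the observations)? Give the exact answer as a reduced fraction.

Enumerate traces; 144 have nonzero weight after conditioning:
  (V=0, Z=0, W=0, X=1, Y=0, U=2) weight 1/1440
  (V=0, Z=0, W=0, X=1, Y=1, U=2) weight 1/360
  (V=0, Z=0, W=0, X=2, Y=0, U=2) weight 1/1440
  (V=0, Z=0, W=0, X=2, Y=1, U=2) weight 1/360
  (V=0, Z=0, W=1, X=1, Y=0, U=1) weight 1/1440
  (V=0, Z=0, W=1, X=1, Y=1, U=1) weight 1/360
  (V=0, Z=0, W=1, X=2, Y=0, U=1) weight 1/1440
  (V=0, Z=0, W=1, X=2, Y=1, U=1) weight 1/360
  … 136 more
Group by U:
  weight(U=1) = 1/12
  weight(U=2) = 5/24
Total weight = 1/12 + 5/24 = 7/24
P(U=1 | obs) = 1/12 / 7/24 = 2/7
P(U=2 | obs) = 5/24 / 7/24 = 5/7

P(U = 1 | obs) = 2/7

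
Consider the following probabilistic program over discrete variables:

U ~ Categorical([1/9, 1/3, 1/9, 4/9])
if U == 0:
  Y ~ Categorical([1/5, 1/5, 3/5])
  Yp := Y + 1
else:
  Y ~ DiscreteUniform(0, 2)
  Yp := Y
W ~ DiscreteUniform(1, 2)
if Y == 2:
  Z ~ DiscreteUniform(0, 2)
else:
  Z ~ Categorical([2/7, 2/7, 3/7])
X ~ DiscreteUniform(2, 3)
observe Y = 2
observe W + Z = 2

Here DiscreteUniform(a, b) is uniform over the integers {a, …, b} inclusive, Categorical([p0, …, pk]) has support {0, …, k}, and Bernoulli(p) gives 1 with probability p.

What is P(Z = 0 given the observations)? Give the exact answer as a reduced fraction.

P(Z = 0 | obs) = 1/2

Enumerate traces; 16 have nonzero weight after conditioning:
  (U=0, Y=2, W=1, Z=1, X=2) weight 1/180
  (U=0, Y=2, W=1, Z=1, X=3) weight 1/180
  (U=0, Y=2, W=2, Z=0, X=2) weight 1/180
  (U=0, Y=2, W=2, Z=0, X=3) weight 1/180
  (U=1, Y=2, W=1, Z=1, X=2) weight 1/108
  (U=1, Y=2, W=1, Z=1, X=3) weight 1/108
  (U=1, Y=2, W=2, Z=0, X=2) weight 1/108
  (U=1, Y=2, W=2, Z=0, X=3) weight 1/108
  … 8 more
Group by Z:
  weight(Z=0) = 49/810
  weight(Z=1) = 49/810
Total weight = 49/810 + 49/810 = 49/405
P(Z=0 | obs) = 49/810 / 49/405 = 1/2
P(Z=1 | obs) = 49/810 / 49/405 = 1/2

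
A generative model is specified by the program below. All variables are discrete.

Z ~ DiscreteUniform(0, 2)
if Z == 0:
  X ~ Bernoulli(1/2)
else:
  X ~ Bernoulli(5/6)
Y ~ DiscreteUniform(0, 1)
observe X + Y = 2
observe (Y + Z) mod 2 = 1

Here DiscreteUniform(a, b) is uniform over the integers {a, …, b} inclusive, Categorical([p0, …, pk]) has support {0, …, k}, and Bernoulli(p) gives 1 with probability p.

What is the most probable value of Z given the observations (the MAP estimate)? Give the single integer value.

argmax_v P(Z = v | obs) = 2

Enumerate traces; 2 have nonzero weight after conditioning:
  (Z=0, X=1, Y=1) weight 1/12
  (Z=2, X=1, Y=1) weight 5/36
Group by Z:
  weight(Z=0) = 1/12
  weight(Z=2) = 5/36
Total weight = 1/12 + 5/36 = 2/9
P(Z=0 | obs) = 1/12 / 2/9 = 3/8
P(Z=2 | obs) = 5/36 / 2/9 = 5/8
argmax = 2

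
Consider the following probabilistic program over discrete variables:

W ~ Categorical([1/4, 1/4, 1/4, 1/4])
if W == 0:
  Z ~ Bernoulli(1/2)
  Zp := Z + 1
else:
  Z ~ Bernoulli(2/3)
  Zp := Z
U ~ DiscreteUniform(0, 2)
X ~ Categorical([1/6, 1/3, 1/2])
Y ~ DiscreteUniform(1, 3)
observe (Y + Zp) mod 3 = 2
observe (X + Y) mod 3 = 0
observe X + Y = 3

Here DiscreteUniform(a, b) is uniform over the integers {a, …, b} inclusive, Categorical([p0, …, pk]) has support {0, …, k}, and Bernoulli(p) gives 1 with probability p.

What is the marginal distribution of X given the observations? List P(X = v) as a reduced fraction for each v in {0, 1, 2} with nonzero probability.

Enumerate traces; 24 have nonzero weight after conditioning:
  (W=0, Z=0, U=0, X=2, Y=1) weight 1/144
  (W=0, Z=0, U=1, X=2, Y=1) weight 1/144
  (W=0, Z=0, U=2, X=2, Y=1) weight 1/144
  (W=0, Z=1, U=0, X=0, Y=3) weight 1/432
  (W=0, Z=1, U=1, X=0, Y=3) weight 1/432
  (W=0, Z=1, U=2, X=0, Y=3) weight 1/432
  (W=1, Z=0, U=0, X=1, Y=2) weight 1/324
  (W=1, Z=0, U=1, X=1, Y=2) weight 1/324
  … 16 more
Group by X:
  weight(X=0) = 1/144
  weight(X=1) = 1/36
  weight(X=2) = 5/48
Total weight = 1/144 + 1/36 + 5/48 = 5/36
P(X=0 | obs) = 1/144 / 5/36 = 1/20
P(X=1 | obs) = 1/36 / 5/36 = 1/5
P(X=2 | obs) = 5/48 / 5/36 = 3/4

P(X=0) = 1/20, P(X=1) = 1/5, P(X=2) = 3/4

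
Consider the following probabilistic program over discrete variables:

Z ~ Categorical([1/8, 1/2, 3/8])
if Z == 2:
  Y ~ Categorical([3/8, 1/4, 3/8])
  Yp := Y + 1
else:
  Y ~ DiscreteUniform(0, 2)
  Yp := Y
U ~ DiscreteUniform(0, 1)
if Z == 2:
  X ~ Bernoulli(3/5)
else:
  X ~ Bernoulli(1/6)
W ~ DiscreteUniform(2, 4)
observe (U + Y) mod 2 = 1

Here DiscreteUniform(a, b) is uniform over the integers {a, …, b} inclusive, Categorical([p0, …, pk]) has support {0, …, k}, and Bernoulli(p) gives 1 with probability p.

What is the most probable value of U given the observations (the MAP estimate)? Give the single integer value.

argmax_v P(U = v | obs) = 1

Enumerate traces; 54 have nonzero weight after conditioning:
  (Z=0, Y=0, U=1, X=0, W=2) weight 5/864
  (Z=0, Y=0, U=1, X=0, W=3) weight 5/864
  (Z=0, Y=0, U=1, X=0, W=4) weight 5/864
  (Z=0, Y=0, U=1, X=1, W=2) weight 1/864
  (Z=0, Y=0, U=1, X=1, W=3) weight 1/864
  (Z=0, Y=0, U=1, X=1, W=4) weight 1/864
  (Z=0, Y=1, U=0, X=0, W=2) weight 5/864
  (Z=0, Y=1, U=0, X=0, W=3) weight 5/864
  … 46 more
Group by U:
  weight(U=0) = 29/192
  weight(U=1) = 67/192
Total weight = 29/192 + 67/192 = 1/2
P(U=0 | obs) = 29/192 / 1/2 = 29/96
P(U=1 | obs) = 67/192 / 1/2 = 67/96
argmax = 1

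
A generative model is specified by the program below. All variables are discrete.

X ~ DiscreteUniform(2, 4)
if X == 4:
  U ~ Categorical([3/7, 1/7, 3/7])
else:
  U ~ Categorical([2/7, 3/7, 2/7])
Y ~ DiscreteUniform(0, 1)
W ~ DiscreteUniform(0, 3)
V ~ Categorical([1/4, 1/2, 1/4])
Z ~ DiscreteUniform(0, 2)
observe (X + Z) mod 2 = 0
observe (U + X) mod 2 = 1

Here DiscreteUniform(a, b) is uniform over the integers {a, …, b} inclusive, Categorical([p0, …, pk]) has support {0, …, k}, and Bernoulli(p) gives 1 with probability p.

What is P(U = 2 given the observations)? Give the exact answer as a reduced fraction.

Enumerate traces; 144 have nonzero weight after conditioning:
  (X=2, U=1, Y=0, W=0, V=0, Z=0) weight 1/672
  (X=2, U=1, Y=0, W=0, V=0, Z=2) weight 1/672
  (X=2, U=1, Y=0, W=0, V=1, Z=0) weight 1/336
  (X=2, U=1, Y=0, W=0, V=1, Z=2) weight 1/336
  (X=2, U=1, Y=0, W=0, V=2, Z=0) weight 1/672
  (X=2, U=1, Y=0, W=0, V=2, Z=2) weight 1/672
  (X=2, U=1, Y=0, W=1, V=0, Z=0) weight 1/672
  (X=2, U=1, Y=0, W=1, V=0, Z=2) weight 1/672
  (X=3, U=0, Y=0, W=0, V=0, Z=1) weight 1/1008
  (X=3, U=2, Y=0, W=0, V=0, Z=1) weight 1/1008
  … 134 more
Group by U:
  weight(U=0) = 2/63
  weight(U=1) = 8/63
  weight(U=2) = 2/63
Total weight = 2/63 + 8/63 + 2/63 = 4/21
P(U=0 | obs) = 2/63 / 4/21 = 1/6
P(U=1 | obs) = 8/63 / 4/21 = 2/3
P(U=2 | obs) = 2/63 / 4/21 = 1/6

P(U = 2 | obs) = 1/6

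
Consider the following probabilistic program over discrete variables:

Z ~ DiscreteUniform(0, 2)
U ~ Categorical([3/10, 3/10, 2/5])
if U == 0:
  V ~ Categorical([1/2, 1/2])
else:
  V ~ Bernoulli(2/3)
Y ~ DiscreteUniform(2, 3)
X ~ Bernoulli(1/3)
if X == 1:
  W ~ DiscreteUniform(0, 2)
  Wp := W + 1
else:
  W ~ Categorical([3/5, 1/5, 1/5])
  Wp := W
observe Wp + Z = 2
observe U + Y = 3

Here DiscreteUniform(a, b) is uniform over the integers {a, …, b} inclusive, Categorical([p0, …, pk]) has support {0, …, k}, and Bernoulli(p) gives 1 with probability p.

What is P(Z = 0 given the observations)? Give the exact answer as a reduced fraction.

P(Z = 0 | obs) = 11/40

Enumerate traces; 20 have nonzero weight after conditioning:
  (Z=0, U=0, V=0, Y=3, X=0, W=2) weight 1/300
  (Z=0, U=0, V=0, Y=3, X=1, W=1) weight 1/360
  (Z=0, U=0, V=1, Y=3, X=0, W=2) weight 1/300
  (Z=0, U=0, V=1, Y=3, X=1, W=1) weight 1/360
  (Z=0, U=1, V=0, Y=2, X=0, W=2) weight 1/450
  (Z=0, U=1, V=0, Y=2, X=1, W=1) weight 1/540
  (Z=0, U=1, V=1, Y=2, X=0, W=2) weight 1/225
  (Z=0, U=1, V=1, Y=2, X=1, W=1) weight 1/270
  (Z=1, U=0, V=0, Y=3, X=0, W=1) weight 1/300
  (Z=2, U=0, V=0, Y=3, X=0, W=0) weight 1/100
  … 10 more
Group by Z:
  weight(Z=0) = 11/450
  weight(Z=1) = 11/450
  weight(Z=2) = 1/25
Total weight = 11/450 + 11/450 + 1/25 = 4/45
P(Z=0 | obs) = 11/450 / 4/45 = 11/40
P(Z=1 | obs) = 11/450 / 4/45 = 11/40
P(Z=2 | obs) = 1/25 / 4/45 = 9/20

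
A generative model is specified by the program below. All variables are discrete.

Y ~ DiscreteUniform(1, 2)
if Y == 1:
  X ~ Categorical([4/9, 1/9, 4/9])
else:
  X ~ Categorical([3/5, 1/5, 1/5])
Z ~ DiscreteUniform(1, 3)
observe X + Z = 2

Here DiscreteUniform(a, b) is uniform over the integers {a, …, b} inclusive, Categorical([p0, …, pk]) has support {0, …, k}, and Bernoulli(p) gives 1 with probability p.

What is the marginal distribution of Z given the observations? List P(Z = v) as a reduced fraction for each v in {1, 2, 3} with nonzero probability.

P(Z=1) = 14/61, P(Z=2) = 47/61

Enumerate traces; 4 have nonzero weight after conditioning:
  (Y=1, X=0, Z=2) weight 2/27
  (Y=1, X=1, Z=1) weight 1/54
  (Y=2, X=0, Z=2) weight 1/10
  (Y=2, X=1, Z=1) weight 1/30
Group by Z:
  weight(Z=1) = 7/135
  weight(Z=2) = 47/270
Total weight = 7/135 + 47/270 = 61/270
P(Z=1 | obs) = 7/135 / 61/270 = 14/61
P(Z=2 | obs) = 47/270 / 61/270 = 47/61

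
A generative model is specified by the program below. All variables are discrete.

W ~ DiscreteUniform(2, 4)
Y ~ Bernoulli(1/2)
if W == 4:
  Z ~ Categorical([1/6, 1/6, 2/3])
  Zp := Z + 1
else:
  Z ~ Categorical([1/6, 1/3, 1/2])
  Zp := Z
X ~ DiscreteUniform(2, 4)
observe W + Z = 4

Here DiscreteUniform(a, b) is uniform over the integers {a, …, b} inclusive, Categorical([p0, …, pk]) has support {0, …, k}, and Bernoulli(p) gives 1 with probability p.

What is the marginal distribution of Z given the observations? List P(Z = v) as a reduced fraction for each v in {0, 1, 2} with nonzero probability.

Enumerate traces; 18 have nonzero weight after conditioning:
  (W=2, Y=0, Z=2, X=2) weight 1/36
  (W=2, Y=0, Z=2, X=3) weight 1/36
  (W=2, Y=0, Z=2, X=4) weight 1/36
  (W=2, Y=1, Z=2, X=2) weight 1/36
  (W=2, Y=1, Z=2, X=3) weight 1/36
  (W=2, Y=1, Z=2, X=4) weight 1/36
  (W=3, Y=0, Z=1, X=2) weight 1/54
  (W=3, Y=0, Z=1, X=3) weight 1/54
  (W=4, Y=0, Z=0, X=2) weight 1/108
  … 9 more
Group by Z:
  weight(Z=0) = 1/18
  weight(Z=1) = 1/9
  weight(Z=2) = 1/6
Total weight = 1/18 + 1/9 + 1/6 = 1/3
P(Z=0 | obs) = 1/18 / 1/3 = 1/6
P(Z=1 | obs) = 1/9 / 1/3 = 1/3
P(Z=2 | obs) = 1/6 / 1/3 = 1/2

P(Z=0) = 1/6, P(Z=1) = 1/3, P(Z=2) = 1/2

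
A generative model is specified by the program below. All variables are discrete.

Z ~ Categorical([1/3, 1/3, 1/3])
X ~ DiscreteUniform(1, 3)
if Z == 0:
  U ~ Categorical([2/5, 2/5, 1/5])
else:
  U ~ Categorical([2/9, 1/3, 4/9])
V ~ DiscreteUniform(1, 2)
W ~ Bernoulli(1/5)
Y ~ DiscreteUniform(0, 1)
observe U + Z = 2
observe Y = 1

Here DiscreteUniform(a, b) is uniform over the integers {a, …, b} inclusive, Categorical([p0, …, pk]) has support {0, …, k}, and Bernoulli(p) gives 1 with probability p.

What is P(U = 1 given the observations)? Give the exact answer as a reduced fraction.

Enumerate traces; 36 have nonzero weight after conditioning:
  (Z=0, X=1, U=2, V=1, W=0, Y=1) weight 1/225
  (Z=0, X=1, U=2, V=1, W=1, Y=1) weight 1/900
  (Z=0, X=1, U=2, V=2, W=0, Y=1) weight 1/225
  (Z=0, X=1, U=2, V=2, W=1, Y=1) weight 1/900
  (Z=0, X=2, U=2, V=1, W=0, Y=1) weight 1/225
  (Z=0, X=2, U=2, V=1, W=1, Y=1) weight 1/900
  (Z=0, X=2, U=2, V=2, W=0, Y=1) weight 1/225
  (Z=0, X=2, U=2, V=2, W=1, Y=1) weight 1/900
  (Z=1, X=1, U=1, V=1, W=0, Y=1) weight 1/135
  (Z=2, X=1, U=0, V=1, W=0, Y=1) weight 2/405
  … 26 more
Group by U:
  weight(U=0) = 1/27
  weight(U=1) = 1/18
  weight(U=2) = 1/30
Total weight = 1/27 + 1/18 + 1/30 = 17/135
P(U=0 | obs) = 1/27 / 17/135 = 5/17
P(U=1 | obs) = 1/18 / 17/135 = 15/34
P(U=2 | obs) = 1/30 / 17/135 = 9/34

P(U = 1 | obs) = 15/34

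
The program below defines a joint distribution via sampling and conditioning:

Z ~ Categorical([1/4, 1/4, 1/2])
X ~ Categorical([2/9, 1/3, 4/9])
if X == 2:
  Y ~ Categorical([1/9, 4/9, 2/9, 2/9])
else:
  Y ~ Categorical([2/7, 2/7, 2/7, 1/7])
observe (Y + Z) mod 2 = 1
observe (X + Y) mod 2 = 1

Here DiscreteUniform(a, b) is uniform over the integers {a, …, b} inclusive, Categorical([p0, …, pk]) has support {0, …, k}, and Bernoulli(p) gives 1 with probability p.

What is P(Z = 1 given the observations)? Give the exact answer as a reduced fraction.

Enumerate traces; 10 have nonzero weight after conditioning:
  (Z=0, X=0, Y=1) weight 1/63
  (Z=0, X=0, Y=3) weight 1/126
  (Z=0, X=2, Y=1) weight 4/81
  (Z=0, X=2, Y=3) weight 2/81
  (Z=1, X=1, Y=0) weight 1/42
  (Z=1, X=1, Y=2) weight 1/42
  (Z=2, X=0, Y=1) weight 2/63
  (Z=2, X=0, Y=3) weight 1/63
  … 2 more
Group by Z:
  weight(Z=0) = 37/378
  weight(Z=1) = 1/21
  weight(Z=2) = 37/189
Total weight = 37/378 + 1/21 + 37/189 = 43/126
P(Z=0 | obs) = 37/378 / 43/126 = 37/129
P(Z=1 | obs) = 1/21 / 43/126 = 6/43
P(Z=2 | obs) = 37/189 / 43/126 = 74/129

P(Z = 1 | obs) = 6/43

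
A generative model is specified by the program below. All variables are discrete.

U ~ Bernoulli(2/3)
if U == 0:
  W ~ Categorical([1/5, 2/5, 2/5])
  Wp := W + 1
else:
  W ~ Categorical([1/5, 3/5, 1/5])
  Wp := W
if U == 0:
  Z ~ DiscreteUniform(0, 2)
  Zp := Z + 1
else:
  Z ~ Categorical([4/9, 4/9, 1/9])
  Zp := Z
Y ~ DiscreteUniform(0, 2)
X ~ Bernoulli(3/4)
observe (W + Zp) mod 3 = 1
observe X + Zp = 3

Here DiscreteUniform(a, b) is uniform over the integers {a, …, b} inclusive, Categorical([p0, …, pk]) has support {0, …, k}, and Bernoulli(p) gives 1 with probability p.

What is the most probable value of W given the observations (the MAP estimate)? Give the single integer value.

Enumerate traces; 9 have nonzero weight after conditioning:
  (U=0, W=1, Z=2, Y=0, X=0) weight 1/270
  (U=0, W=1, Z=2, Y=1, X=0) weight 1/270
  (U=0, W=1, Z=2, Y=2, X=0) weight 1/270
  (U=0, W=2, Z=1, Y=0, X=1) weight 1/90
  (U=0, W=2, Z=1, Y=1, X=1) weight 1/90
  (U=0, W=2, Z=1, Y=2, X=1) weight 1/90
  (U=1, W=2, Z=2, Y=0, X=1) weight 1/270
  (U=1, W=2, Z=2, Y=1, X=1) weight 1/270
  … 1 more
Group by W:
  weight(W=1) = 1/90
  weight(W=2) = 2/45
Total weight = 1/90 + 2/45 = 1/18
P(W=1 | obs) = 1/90 / 1/18 = 1/5
P(W=2 | obs) = 2/45 / 1/18 = 4/5
argmax = 2

argmax_v P(W = v | obs) = 2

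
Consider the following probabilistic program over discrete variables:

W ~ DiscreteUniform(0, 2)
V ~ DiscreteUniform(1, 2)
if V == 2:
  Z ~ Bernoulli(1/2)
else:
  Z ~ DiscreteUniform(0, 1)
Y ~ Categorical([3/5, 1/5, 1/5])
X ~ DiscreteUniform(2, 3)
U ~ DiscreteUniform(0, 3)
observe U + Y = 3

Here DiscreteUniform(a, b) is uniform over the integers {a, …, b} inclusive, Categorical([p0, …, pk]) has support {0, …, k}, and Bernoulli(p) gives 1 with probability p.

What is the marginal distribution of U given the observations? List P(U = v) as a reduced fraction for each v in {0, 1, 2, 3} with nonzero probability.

Enumerate traces; 72 have nonzero weight after conditioning:
  (W=0, V=1, Z=0, Y=0, X=2, U=3) weight 1/160
  (W=0, V=1, Z=0, Y=0, X=3, U=3) weight 1/160
  (W=0, V=1, Z=0, Y=1, X=2, U=2) weight 1/480
  (W=0, V=1, Z=0, Y=1, X=3, U=2) weight 1/480
  (W=0, V=1, Z=0, Y=2, X=2, U=1) weight 1/480
  (W=0, V=1, Z=0, Y=2, X=3, U=1) weight 1/480
  (W=0, V=1, Z=1, Y=0, X=2, U=3) weight 1/160
  (W=0, V=1, Z=1, Y=0, X=3, U=3) weight 1/160
  … 64 more
Group by U:
  weight(U=1) = 1/20
  weight(U=2) = 1/20
  weight(U=3) = 3/20
Total weight = 1/20 + 1/20 + 3/20 = 1/4
P(U=1 | obs) = 1/20 / 1/4 = 1/5
P(U=2 | obs) = 1/20 / 1/4 = 1/5
P(U=3 | obs) = 3/20 / 1/4 = 3/5

P(U=1) = 1/5, P(U=2) = 1/5, P(U=3) = 3/5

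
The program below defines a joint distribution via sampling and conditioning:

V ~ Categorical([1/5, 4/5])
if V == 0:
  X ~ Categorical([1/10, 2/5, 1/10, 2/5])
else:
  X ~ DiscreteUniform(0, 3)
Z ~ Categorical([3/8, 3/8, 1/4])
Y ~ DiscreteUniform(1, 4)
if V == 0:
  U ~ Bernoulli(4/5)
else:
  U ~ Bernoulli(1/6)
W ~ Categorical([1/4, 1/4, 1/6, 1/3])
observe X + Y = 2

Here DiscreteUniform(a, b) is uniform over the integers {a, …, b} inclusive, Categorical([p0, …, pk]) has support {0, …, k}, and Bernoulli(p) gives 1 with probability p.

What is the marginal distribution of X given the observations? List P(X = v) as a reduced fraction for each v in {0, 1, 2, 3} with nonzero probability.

P(X=0) = 11/25, P(X=1) = 14/25

Enumerate traces; 96 have nonzero weight after conditioning:
  (V=0, X=0, Z=0, Y=2, U=0, W=0) weight 3/32000
  (V=0, X=0, Z=0, Y=2, U=0, W=1) weight 3/32000
  (V=0, X=0, Z=0, Y=2, U=0, W=2) weight 1/16000
  (V=0, X=0, Z=0, Y=2, U=0, W=3) weight 1/8000
  (V=0, X=0, Z=0, Y=2, U=1, W=0) weight 3/8000
  (V=0, X=0, Z=0, Y=2, U=1, W=1) weight 3/8000
  (V=0, X=0, Z=0, Y=2, U=1, W=2) weight 1/4000
  (V=0, X=0, Z=0, Y=2, U=1, W=3) weight 1/2000
  (V=0, X=1, Z=0, Y=1, U=0, W=0) weight 3/8000
  … 87 more
Group by X:
  weight(X=0) = 11/200
  weight(X=1) = 7/100
Total weight = 11/200 + 7/100 = 1/8
P(X=0 | obs) = 11/200 / 1/8 = 11/25
P(X=1 | obs) = 7/100 / 1/8 = 14/25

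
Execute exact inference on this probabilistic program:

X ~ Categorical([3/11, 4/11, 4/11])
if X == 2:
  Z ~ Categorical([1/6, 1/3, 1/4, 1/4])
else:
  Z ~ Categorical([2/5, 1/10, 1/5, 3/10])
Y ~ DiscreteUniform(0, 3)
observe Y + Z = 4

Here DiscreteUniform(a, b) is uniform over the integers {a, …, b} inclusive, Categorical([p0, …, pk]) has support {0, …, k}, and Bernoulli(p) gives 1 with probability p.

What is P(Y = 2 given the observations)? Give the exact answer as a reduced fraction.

P(Y = 2 | obs) = 36/113

Enumerate traces; 9 have nonzero weight after conditioning:
  (X=0, Z=1, Y=3) weight 3/440
  (X=0, Z=2, Y=2) weight 3/220
  (X=0, Z=3, Y=1) weight 9/440
  (X=1, Z=1, Y=3) weight 1/110
  (X=1, Z=2, Y=2) weight 1/55
  (X=1, Z=3, Y=1) weight 3/110
  (X=2, Z=1, Y=3) weight 1/33
  (X=2, Z=2, Y=2) weight 1/44
  … 1 more
Group by Y:
  weight(Y=1) = 31/440
  weight(Y=2) = 3/55
  weight(Y=3) = 61/1320
Total weight = 31/440 + 3/55 + 61/1320 = 113/660
P(Y=1 | obs) = 31/440 / 113/660 = 93/226
P(Y=2 | obs) = 3/55 / 113/660 = 36/113
P(Y=3 | obs) = 61/1320 / 113/660 = 61/226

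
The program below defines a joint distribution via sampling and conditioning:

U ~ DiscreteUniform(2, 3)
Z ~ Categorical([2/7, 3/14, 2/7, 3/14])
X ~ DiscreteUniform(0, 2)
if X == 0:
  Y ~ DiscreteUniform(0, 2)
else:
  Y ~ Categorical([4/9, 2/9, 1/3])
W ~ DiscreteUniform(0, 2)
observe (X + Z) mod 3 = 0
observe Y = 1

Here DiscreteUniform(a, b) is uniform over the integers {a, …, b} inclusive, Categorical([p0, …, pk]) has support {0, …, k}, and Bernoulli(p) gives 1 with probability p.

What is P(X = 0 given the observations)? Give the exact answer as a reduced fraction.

Enumerate traces; 24 have nonzero weight after conditioning:
  (U=2, Z=0, X=0, Y=1, W=0) weight 1/189
  (U=2, Z=0, X=0, Y=1, W=1) weight 1/189
  (U=2, Z=0, X=0, Y=1, W=2) weight 1/189
  (U=2, Z=1, X=2, Y=1, W=0) weight 1/378
  (U=2, Z=1, X=2, Y=1, W=1) weight 1/378
  (U=2, Z=1, X=2, Y=1, W=2) weight 1/378
  (U=2, Z=2, X=1, Y=1, W=0) weight 2/567
  (U=2, Z=2, X=1, Y=1, W=1) weight 2/567
  … 16 more
Group by X:
  weight(X=0) = 1/18
  weight(X=1) = 4/189
  weight(X=2) = 1/63
Total weight = 1/18 + 4/189 + 1/63 = 5/54
P(X=0 | obs) = 1/18 / 5/54 = 3/5
P(X=1 | obs) = 4/189 / 5/54 = 8/35
P(X=2 | obs) = 1/63 / 5/54 = 6/35

P(X = 0 | obs) = 3/5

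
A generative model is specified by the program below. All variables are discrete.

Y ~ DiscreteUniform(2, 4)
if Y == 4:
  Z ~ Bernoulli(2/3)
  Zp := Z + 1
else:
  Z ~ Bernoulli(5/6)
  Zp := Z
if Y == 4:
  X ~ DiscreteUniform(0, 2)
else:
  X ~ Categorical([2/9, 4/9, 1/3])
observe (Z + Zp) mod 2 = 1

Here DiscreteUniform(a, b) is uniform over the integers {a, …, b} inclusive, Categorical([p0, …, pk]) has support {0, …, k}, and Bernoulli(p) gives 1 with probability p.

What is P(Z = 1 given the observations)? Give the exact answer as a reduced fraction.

P(Z = 1 | obs) = 2/3

Enumerate traces; 6 have nonzero weight after conditioning:
  (Y=4, Z=0, X=0) weight 1/27
  (Y=4, Z=0, X=1) weight 1/27
  (Y=4, Z=0, X=2) weight 1/27
  (Y=4, Z=1, X=0) weight 2/27
  (Y=4, Z=1, X=1) weight 2/27
  (Y=4, Z=1, X=2) weight 2/27
Group by Z:
  weight(Z=0) = 1/9
  weight(Z=1) = 2/9
Total weight = 1/9 + 2/9 = 1/3
P(Z=0 | obs) = 1/9 / 1/3 = 1/3
P(Z=1 | obs) = 2/9 / 1/3 = 2/3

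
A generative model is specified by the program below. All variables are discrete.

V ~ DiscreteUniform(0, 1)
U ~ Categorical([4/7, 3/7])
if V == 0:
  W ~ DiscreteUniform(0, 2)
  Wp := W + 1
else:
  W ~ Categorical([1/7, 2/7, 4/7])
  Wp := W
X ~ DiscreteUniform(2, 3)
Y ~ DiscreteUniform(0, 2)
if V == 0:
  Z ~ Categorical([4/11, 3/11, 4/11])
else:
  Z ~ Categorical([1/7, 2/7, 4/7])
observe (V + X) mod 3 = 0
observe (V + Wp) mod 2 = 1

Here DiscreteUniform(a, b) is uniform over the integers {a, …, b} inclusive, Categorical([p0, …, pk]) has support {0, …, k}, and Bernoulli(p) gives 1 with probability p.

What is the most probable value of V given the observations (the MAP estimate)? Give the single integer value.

argmax_v P(V = v | obs) = 1

Enumerate traces; 72 have nonzero weight after conditioning:
  (V=0, U=0, W=0, X=3, Y=0, Z=0) weight 4/693
  (V=0, U=0, W=0, X=3, Y=0, Z=1) weight 1/231
  (V=0, U=0, W=0, X=3, Y=0, Z=2) weight 4/693
  (V=0, U=0, W=0, X=3, Y=1, Z=0) weight 4/693
  (V=0, U=0, W=0, X=3, Y=1, Z=1) weight 1/231
  (V=0, U=0, W=0, X=3, Y=1, Z=2) weight 4/693
  (V=0, U=0, W=0, X=3, Y=2, Z=0) weight 4/693
  (V=0, U=0, W=0, X=3, Y=2, Z=1) weight 1/231
  (V=1, U=0, W=0, X=2, Y=0, Z=0) weight 1/1029
  … 63 more
Group by V:
  weight(V=0) = 1/6
  weight(V=1) = 5/28
Total weight = 1/6 + 5/28 = 29/84
P(V=0 | obs) = 1/6 / 29/84 = 14/29
P(V=1 | obs) = 5/28 / 29/84 = 15/29
argmax = 1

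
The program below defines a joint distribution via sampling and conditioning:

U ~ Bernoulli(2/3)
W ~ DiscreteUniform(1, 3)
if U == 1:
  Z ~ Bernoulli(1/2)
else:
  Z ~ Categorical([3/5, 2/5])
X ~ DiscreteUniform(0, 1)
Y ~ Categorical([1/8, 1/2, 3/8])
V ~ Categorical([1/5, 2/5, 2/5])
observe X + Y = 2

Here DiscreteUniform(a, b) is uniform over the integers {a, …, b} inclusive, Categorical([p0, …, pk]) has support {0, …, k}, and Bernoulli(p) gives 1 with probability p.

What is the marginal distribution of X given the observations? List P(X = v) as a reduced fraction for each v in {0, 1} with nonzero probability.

P(X=0) = 3/7, P(X=1) = 4/7

Enumerate traces; 72 have nonzero weight after conditioning:
  (U=0, W=1, Z=0, X=0, Y=2, V=0) weight 1/400
  (U=0, W=1, Z=0, X=0, Y=2, V=1) weight 1/200
  (U=0, W=1, Z=0, X=0, Y=2, V=2) weight 1/200
  (U=0, W=1, Z=0, X=1, Y=1, V=0) weight 1/300
  (U=0, W=1, Z=0, X=1, Y=1, V=1) weight 1/150
  (U=0, W=1, Z=0, X=1, Y=1, V=2) weight 1/150
  (U=0, W=1, Z=1, X=0, Y=2, V=0) weight 1/600
  (U=0, W=1, Z=1, X=0, Y=2, V=1) weight 1/300
  … 64 more
Group by X:
  weight(X=0) = 3/16
  weight(X=1) = 1/4
Total weight = 3/16 + 1/4 = 7/16
P(X=0 | obs) = 3/16 / 7/16 = 3/7
P(X=1 | obs) = 1/4 / 7/16 = 4/7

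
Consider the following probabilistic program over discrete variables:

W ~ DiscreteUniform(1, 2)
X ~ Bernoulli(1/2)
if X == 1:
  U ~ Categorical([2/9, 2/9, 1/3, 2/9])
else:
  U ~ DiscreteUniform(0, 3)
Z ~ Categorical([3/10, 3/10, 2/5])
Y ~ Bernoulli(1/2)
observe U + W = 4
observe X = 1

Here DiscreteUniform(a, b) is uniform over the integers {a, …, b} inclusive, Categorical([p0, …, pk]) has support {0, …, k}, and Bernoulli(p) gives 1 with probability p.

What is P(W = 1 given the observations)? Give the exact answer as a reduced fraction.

Enumerate traces; 12 have nonzero weight after conditioning:
  (W=1, X=1, U=3, Z=0, Y=0) weight 1/120
  (W=1, X=1, U=3, Z=0, Y=1) weight 1/120
  (W=1, X=1, U=3, Z=1, Y=0) weight 1/120
  (W=1, X=1, U=3, Z=1, Y=1) weight 1/120
  (W=1, X=1, U=3, Z=2, Y=0) weight 1/90
  (W=1, X=1, U=3, Z=2, Y=1) weight 1/90
  (W=2, X=1, U=2, Z=0, Y=0) weight 1/80
  (W=2, X=1, U=2, Z=0, Y=1) weight 1/80
  … 4 more
Group by W:
  weight(W=1) = 1/18
  weight(W=2) = 1/12
Total weight = 1/18 + 1/12 = 5/36
P(W=1 | obs) = 1/18 / 5/36 = 2/5
P(W=2 | obs) = 1/12 / 5/36 = 3/5

P(W = 1 | obs) = 2/5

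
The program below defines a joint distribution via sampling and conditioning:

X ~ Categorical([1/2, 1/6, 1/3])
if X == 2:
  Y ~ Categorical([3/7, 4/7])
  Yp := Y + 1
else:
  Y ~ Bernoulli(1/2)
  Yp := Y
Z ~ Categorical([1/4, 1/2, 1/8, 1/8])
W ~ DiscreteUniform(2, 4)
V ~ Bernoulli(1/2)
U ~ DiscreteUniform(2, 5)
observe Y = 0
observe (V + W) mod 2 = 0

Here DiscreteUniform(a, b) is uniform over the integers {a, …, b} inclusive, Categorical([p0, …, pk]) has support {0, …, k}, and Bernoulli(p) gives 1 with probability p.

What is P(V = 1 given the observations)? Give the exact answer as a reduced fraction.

Enumerate traces; 144 have nonzero weight after conditioning:
  (X=0, Y=0, Z=0, W=2, V=0, U=2) weight 1/384
  (X=0, Y=0, Z=0, W=2, V=0, U=3) weight 1/384
  (X=0, Y=0, Z=0, W=2, V=0, U=4) weight 1/384
  (X=0, Y=0, Z=0, W=2, V=0, U=5) weight 1/384
  (X=0, Y=0, Z=0, W=3, V=1, U=2) weight 1/384
  (X=0, Y=0, Z=0, W=3, V=1, U=3) weight 1/384
  (X=0, Y=0, Z=0, W=3, V=1, U=4) weight 1/384
  (X=0, Y=0, Z=0, W=3, V=1, U=5) weight 1/384
  … 136 more
Group by V:
  weight(V=0) = 10/63
  weight(V=1) = 5/63
Total weight = 10/63 + 5/63 = 5/21
P(V=0 | obs) = 10/63 / 5/21 = 2/3
P(V=1 | obs) = 5/63 / 5/21 = 1/3

P(V = 1 | obs) = 1/3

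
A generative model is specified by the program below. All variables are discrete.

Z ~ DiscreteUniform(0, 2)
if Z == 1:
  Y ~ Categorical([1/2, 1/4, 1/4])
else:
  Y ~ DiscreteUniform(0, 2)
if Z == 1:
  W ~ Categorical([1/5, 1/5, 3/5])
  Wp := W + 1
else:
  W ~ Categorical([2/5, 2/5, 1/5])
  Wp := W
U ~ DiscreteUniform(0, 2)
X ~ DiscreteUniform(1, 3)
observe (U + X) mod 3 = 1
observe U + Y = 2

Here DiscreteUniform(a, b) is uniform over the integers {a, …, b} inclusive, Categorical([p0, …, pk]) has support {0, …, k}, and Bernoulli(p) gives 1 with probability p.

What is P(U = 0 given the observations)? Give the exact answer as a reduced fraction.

P(U = 0 | obs) = 11/36

Enumerate traces; 27 have nonzero weight after conditioning:
  (Z=0, Y=0, W=0, U=2, X=2) weight 2/405
  (Z=0, Y=0, W=1, U=2, X=2) weight 2/405
  (Z=0, Y=0, W=2, U=2, X=2) weight 1/405
  (Z=0, Y=1, W=0, U=1, X=3) weight 2/405
  (Z=0, Y=1, W=1, U=1, X=3) weight 2/405
  (Z=0, Y=1, W=2, U=1, X=3) weight 1/405
  (Z=0, Y=2, W=0, U=0, X=1) weight 2/405
  (Z=0, Y=2, W=1, U=0, X=1) weight 2/405
  … 19 more
Group by U:
  weight(U=0) = 11/324
  weight(U=1) = 11/324
  weight(U=2) = 7/162
Total weight = 11/324 + 11/324 + 7/162 = 1/9
P(U=0 | obs) = 11/324 / 1/9 = 11/36
P(U=1 | obs) = 11/324 / 1/9 = 11/36
P(U=2 | obs) = 7/162 / 1/9 = 7/18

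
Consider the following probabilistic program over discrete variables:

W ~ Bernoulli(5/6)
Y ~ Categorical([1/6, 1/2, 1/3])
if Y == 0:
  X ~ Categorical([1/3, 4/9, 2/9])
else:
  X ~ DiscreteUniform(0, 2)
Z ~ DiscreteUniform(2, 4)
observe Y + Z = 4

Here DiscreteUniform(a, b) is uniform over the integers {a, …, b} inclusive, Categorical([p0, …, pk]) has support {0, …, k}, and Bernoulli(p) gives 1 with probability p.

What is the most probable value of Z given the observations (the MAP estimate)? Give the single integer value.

Enumerate traces; 18 have nonzero weight after conditioning:
  (W=0, Y=0, X=0, Z=4) weight 1/324
  (W=0, Y=0, X=1, Z=4) weight 1/243
  (W=0, Y=0, X=2, Z=4) weight 1/486
  (W=0, Y=1, X=0, Z=3) weight 1/108
  (W=0, Y=1, X=1, Z=3) weight 1/108
  (W=0, Y=1, X=2, Z=3) weight 1/108
  (W=0, Y=2, X=0, Z=2) weight 1/162
  (W=0, Y=2, X=1, Z=2) weight 1/162
  … 10 more
Group by Z:
  weight(Z=2) = 1/9
  weight(Z=3) = 1/6
  weight(Z=4) = 1/18
Total weight = 1/9 + 1/6 + 1/18 = 1/3
P(Z=2 | obs) = 1/9 / 1/3 = 1/3
P(Z=3 | obs) = 1/6 / 1/3 = 1/2
P(Z=4 | obs) = 1/18 / 1/3 = 1/6
argmax = 3

argmax_v P(Z = v | obs) = 3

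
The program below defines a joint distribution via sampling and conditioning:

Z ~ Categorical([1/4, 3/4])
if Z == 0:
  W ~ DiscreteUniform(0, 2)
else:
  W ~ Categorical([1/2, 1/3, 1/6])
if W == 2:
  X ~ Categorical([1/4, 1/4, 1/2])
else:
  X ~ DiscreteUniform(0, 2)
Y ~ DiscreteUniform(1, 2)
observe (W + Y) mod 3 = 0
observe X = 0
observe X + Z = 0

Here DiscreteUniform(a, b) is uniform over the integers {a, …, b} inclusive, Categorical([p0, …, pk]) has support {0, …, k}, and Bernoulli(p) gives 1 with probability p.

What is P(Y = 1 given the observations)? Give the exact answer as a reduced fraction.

P(Y = 1 | obs) = 3/7

Enumerate traces; 2 have nonzero weight after conditioning:
  (Z=0, W=1, X=0, Y=2) weight 1/72
  (Z=0, W=2, X=0, Y=1) weight 1/96
Group by Y:
  weight(Y=1) = 1/96
  weight(Y=2) = 1/72
Total weight = 1/96 + 1/72 = 7/288
P(Y=1 | obs) = 1/96 / 7/288 = 3/7
P(Y=2 | obs) = 1/72 / 7/288 = 4/7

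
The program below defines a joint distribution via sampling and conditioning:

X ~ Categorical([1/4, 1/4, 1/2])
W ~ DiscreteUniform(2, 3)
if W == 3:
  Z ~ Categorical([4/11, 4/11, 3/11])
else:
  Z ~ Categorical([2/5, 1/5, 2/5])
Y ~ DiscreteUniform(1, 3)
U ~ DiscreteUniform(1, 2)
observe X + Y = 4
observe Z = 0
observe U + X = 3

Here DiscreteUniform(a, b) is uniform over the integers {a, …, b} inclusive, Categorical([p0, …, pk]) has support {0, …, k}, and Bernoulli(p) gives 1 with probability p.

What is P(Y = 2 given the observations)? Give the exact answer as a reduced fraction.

Enumerate traces; 4 have nonzero weight after conditioning:
  (X=1, W=2, Z=0, Y=3, U=2) weight 1/120
  (X=1, W=3, Z=0, Y=3, U=2) weight 1/132
  (X=2, W=2, Z=0, Y=2, U=1) weight 1/60
  (X=2, W=3, Z=0, Y=2, U=1) weight 1/66
Group by Y:
  weight(Y=2) = 7/220
  weight(Y=3) = 7/440
Total weight = 7/220 + 7/440 = 21/440
P(Y=2 | obs) = 7/220 / 21/440 = 2/3
P(Y=3 | obs) = 7/440 / 21/440 = 1/3

P(Y = 2 | obs) = 2/3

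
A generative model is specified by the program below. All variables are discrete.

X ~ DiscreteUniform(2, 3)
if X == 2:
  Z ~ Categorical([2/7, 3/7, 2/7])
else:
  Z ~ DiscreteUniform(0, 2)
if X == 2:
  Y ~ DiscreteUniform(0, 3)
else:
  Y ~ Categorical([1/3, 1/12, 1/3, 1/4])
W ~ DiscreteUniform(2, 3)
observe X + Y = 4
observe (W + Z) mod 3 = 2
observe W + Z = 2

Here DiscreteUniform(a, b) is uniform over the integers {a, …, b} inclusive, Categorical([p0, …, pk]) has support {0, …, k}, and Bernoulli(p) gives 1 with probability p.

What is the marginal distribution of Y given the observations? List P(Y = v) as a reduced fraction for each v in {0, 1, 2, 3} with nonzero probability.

P(Y=1) = 7/25, P(Y=2) = 18/25

Enumerate traces; 2 have nonzero weight after conditioning:
  (X=2, Z=0, Y=2, W=2) weight 1/56
  (X=3, Z=0, Y=1, W=2) weight 1/144
Group by Y:
  weight(Y=1) = 1/144
  weight(Y=2) = 1/56
Total weight = 1/144 + 1/56 = 25/1008
P(Y=1 | obs) = 1/144 / 25/1008 = 7/25
P(Y=2 | obs) = 1/56 / 25/1008 = 18/25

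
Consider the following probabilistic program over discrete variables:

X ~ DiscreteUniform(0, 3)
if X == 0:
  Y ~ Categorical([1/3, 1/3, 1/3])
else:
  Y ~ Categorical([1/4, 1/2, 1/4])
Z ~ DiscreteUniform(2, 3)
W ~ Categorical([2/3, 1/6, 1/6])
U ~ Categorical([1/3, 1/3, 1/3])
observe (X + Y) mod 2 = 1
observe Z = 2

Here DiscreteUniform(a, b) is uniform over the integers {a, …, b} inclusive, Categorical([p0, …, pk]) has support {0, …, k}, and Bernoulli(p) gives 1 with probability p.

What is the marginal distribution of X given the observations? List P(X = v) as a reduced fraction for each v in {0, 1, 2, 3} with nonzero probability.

Enumerate traces; 54 have nonzero weight after conditioning:
  (X=0, Y=1, Z=2, W=0, U=0) weight 1/108
  (X=0, Y=1, Z=2, W=0, U=1) weight 1/108
  (X=0, Y=1, Z=2, W=0, U=2) weight 1/108
  (X=0, Y=1, Z=2, W=1, U=0) weight 1/432
  (X=0, Y=1, Z=2, W=1, U=1) weight 1/432
  (X=0, Y=1, Z=2, W=1, U=2) weight 1/432
  (X=0, Y=1, Z=2, W=2, U=0) weight 1/432
  (X=0, Y=1, Z=2, W=2, U=1) weight 1/432
  (X=1, Y=0, Z=2, W=0, U=0) weight 1/144
  (X=2, Y=1, Z=2, W=0, U=0) weight 1/72
  … 44 more
Group by X:
  weight(X=0) = 1/24
  weight(X=1) = 1/16
  weight(X=2) = 1/16
  weight(X=3) = 1/16
Total weight = 1/24 + 1/16 + 1/16 + 1/16 = 11/48
P(X=0 | obs) = 1/24 / 11/48 = 2/11
P(X=1 | obs) = 1/16 / 11/48 = 3/11
P(X=2 | obs) = 1/16 / 11/48 = 3/11
P(X=3 | obs) = 1/16 / 11/48 = 3/11

P(X=0) = 2/11, P(X=1) = 3/11, P(X=2) = 3/11, P(X=3) = 3/11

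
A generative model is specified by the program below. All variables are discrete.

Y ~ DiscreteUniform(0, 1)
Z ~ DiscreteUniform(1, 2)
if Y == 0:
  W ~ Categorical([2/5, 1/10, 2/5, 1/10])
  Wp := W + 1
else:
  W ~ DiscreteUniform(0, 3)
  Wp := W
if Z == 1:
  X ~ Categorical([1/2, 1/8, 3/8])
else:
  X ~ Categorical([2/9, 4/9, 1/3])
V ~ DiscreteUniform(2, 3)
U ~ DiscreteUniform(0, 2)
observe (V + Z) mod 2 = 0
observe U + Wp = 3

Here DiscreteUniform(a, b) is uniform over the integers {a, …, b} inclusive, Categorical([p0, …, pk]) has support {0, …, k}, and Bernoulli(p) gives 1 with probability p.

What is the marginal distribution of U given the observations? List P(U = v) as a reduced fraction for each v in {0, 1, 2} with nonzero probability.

P(U=0) = 13/33, P(U=1) = 7/33, P(U=2) = 13/33

Enumerate traces; 36 have nonzero weight after conditioning:
  (Y=0, Z=1, W=0, X=0, V=3, U=2) weight 1/120
  (Y=0, Z=1, W=0, X=1, V=3, U=2) weight 1/480
  (Y=0, Z=1, W=0, X=2, V=3, U=2) weight 1/160
  (Y=0, Z=1, W=1, X=0, V=3, U=1) weight 1/480
  (Y=0, Z=1, W=1, X=1, V=3, U=1) weight 1/1920
  (Y=0, Z=1, W=1, X=2, V=3, U=1) weight 1/640
  (Y=0, Z=1, W=2, X=0, V=3, U=0) weight 1/120
  (Y=0, Z=1, W=2, X=1, V=3, U=0) weight 1/480
  … 28 more
Group by U:
  weight(U=0) = 13/240
  weight(U=1) = 7/240
  weight(U=2) = 13/240
Total weight = 13/240 + 7/240 + 13/240 = 11/80
P(U=0 | obs) = 13/240 / 11/80 = 13/33
P(U=1 | obs) = 7/240 / 11/80 = 7/33
P(U=2 | obs) = 13/240 / 11/80 = 13/33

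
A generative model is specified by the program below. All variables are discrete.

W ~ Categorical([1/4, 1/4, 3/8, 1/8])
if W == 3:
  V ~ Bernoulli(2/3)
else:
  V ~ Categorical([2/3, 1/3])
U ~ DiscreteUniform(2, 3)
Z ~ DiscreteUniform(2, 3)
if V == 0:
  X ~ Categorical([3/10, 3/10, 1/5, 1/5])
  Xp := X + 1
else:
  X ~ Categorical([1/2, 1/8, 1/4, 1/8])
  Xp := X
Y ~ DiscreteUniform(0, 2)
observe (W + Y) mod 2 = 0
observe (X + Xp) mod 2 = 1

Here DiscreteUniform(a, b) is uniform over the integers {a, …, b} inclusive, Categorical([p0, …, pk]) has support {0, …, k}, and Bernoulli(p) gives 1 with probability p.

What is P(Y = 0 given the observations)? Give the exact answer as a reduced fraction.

P(Y = 0 | obs) = 2/5

Enumerate traces; 96 have nonzero weight after conditioning:
  (W=0, V=0, U=2, Z=2, X=0, Y=0) weight 1/240
  (W=0, V=0, U=2, Z=2, X=0, Y=2) weight 1/240
  (W=0, V=0, U=2, Z=2, X=1, Y=0) weight 1/240
  (W=0, V=0, U=2, Z=2, X=1, Y=2) weight 1/240
  (W=0, V=0, U=2, Z=2, X=2, Y=0) weight 1/360
  (W=0, V=0, U=2, Z=2, X=2, Y=2) weight 1/360
  (W=0, V=0, U=2, Z=2, X=3, Y=0) weight 1/360
  (W=0, V=0, U=2, Z=2, X=3, Y=2) weight 1/360
  (W=1, V=0, U=2, Z=2, X=0, Y=1) weight 1/240
  … 87 more
Group by Y:
  weight(Y=0) = 5/36
  weight(Y=1) = 5/72
  weight(Y=2) = 5/36
Total weight = 5/36 + 5/72 + 5/36 = 25/72
P(Y=0 | obs) = 5/36 / 25/72 = 2/5
P(Y=1 | obs) = 5/72 / 25/72 = 1/5
P(Y=2 | obs) = 5/36 / 25/72 = 2/5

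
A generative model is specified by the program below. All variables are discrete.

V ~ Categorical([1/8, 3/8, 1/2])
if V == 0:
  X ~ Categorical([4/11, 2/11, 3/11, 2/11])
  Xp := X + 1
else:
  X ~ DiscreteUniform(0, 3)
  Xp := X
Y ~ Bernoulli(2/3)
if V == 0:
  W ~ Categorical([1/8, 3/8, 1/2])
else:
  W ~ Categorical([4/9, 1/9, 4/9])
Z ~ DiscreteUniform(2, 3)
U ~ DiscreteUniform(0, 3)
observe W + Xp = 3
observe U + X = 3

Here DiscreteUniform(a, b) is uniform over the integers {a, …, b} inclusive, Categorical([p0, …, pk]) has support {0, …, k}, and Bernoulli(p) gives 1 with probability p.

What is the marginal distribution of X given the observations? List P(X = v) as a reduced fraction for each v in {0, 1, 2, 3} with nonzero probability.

P(X=0) = 16/179, P(X=1) = 670/1611, P(X=2) = 181/1611, P(X=3) = 616/1611

Enumerate traces; 36 have nonzero weight after conditioning:
  (V=0, X=0, Y=0, W=2, Z=2, U=3) weight 1/1056
  (V=0, X=0, Y=0, W=2, Z=3, U=3) weight 1/1056
  (V=0, X=0, Y=1, W=2, Z=2, U=3) weight 1/528
  (V=0, X=0, Y=1, W=2, Z=3, U=3) weight 1/528
  (V=0, X=1, Y=0, W=1, Z=2, U=2) weight 1/2816
  (V=0, X=1, Y=0, W=1, Z=3, U=2) weight 1/2816
  (V=0, X=1, Y=1, W=1, Z=2, U=2) weight 1/1408
  (V=0, X=1, Y=1, W=1, Z=3, U=2) weight 1/1408
  (V=0, X=2, Y=0, W=0, Z=2, U=1) weight 1/5632
  (V=1, X=3, Y=0, W=0, Z=2, U=0) weight 1/576
  … 26 more
Group by X:
  weight(X=0) = 1/176
  weight(X=1) = 335/12672
  weight(X=2) = 181/25344
  weight(X=3) = 7/288
Total weight = 1/176 + 335/12672 + 181/25344 + 7/288 = 179/2816
P(X=0 | obs) = 1/176 / 179/2816 = 16/179
P(X=1 | obs) = 335/12672 / 179/2816 = 670/1611
P(X=2 | obs) = 181/25344 / 179/2816 = 181/1611
P(X=3 | obs) = 7/288 / 179/2816 = 616/1611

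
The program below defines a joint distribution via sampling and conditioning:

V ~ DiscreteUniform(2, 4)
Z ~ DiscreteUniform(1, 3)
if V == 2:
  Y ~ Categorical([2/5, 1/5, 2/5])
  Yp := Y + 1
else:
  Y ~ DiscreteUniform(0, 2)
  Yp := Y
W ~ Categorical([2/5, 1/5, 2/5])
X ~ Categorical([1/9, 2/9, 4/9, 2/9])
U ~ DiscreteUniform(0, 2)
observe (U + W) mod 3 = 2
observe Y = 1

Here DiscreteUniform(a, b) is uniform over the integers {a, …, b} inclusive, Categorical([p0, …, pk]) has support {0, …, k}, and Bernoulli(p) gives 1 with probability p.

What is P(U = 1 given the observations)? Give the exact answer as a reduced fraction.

Enumerate traces; 108 have nonzero weight after conditioning:
  (V=2, Z=1, Y=1, W=0, X=0, U=2) weight 2/6075
  (V=2, Z=1, Y=1, W=0, X=1, U=2) weight 4/6075
  (V=2, Z=1, Y=1, W=0, X=2, U=2) weight 8/6075
  (V=2, Z=1, Y=1, W=0, X=3, U=2) weight 4/6075
  (V=2, Z=1, Y=1, W=1, X=0, U=1) weight 1/6075
  (V=2, Z=1, Y=1, W=1, X=1, U=1) weight 2/6075
  (V=2, Z=1, Y=1, W=1, X=2, U=1) weight 4/6075
  (V=2, Z=1, Y=1, W=1, X=3, U=1) weight 2/6075
  (V=2, Z=1, Y=1, W=2, X=0, U=0) weight 2/6075
  … 99 more
Group by U:
  weight(U=0) = 26/675
  weight(U=1) = 13/675
  weight(U=2) = 26/675
Total weight = 26/675 + 13/675 + 26/675 = 13/135
P(U=0 | obs) = 26/675 / 13/135 = 2/5
P(U=1 | obs) = 13/675 / 13/135 = 1/5
P(U=2 | obs) = 26/675 / 13/135 = 2/5

P(U = 1 | obs) = 1/5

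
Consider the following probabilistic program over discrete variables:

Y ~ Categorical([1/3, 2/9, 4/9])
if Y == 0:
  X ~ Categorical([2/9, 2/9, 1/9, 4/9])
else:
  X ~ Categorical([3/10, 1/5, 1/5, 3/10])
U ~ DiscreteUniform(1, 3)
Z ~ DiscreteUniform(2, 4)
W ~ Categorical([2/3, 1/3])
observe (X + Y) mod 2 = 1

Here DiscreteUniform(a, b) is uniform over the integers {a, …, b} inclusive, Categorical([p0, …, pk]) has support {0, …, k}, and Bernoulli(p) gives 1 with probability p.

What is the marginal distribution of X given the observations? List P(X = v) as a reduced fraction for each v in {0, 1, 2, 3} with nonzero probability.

Enumerate traces; 108 have nonzero weight after conditioning:
  (Y=0, X=1, U=1, Z=2, W=0) weight 4/729
  (Y=0, X=1, U=1, Z=2, W=1) weight 2/729
  (Y=0, X=1, U=1, Z=3, W=0) weight 4/729
  (Y=0, X=1, U=1, Z=3, W=1) weight 2/729
  (Y=0, X=1, U=1, Z=4, W=0) weight 4/729
  (Y=0, X=1, U=1, Z=4, W=1) weight 2/729
  (Y=0, X=1, U=2, Z=2, W=0) weight 4/729
  (Y=0, X=1, U=2, Z=2, W=1) weight 2/729
  (Y=0, X=3, U=1, Z=2, W=0) weight 8/729
  (Y=1, X=0, U=1, Z=2, W=0) weight 2/405
  … 98 more
Group by X:
  weight(X=0) = 1/15
  weight(X=1) = 22/135
  weight(X=2) = 2/45
  weight(X=3) = 38/135
Total weight = 1/15 + 22/135 + 2/45 + 38/135 = 5/9
P(X=0 | obs) = 1/15 / 5/9 = 3/25
P(X=1 | obs) = 22/135 / 5/9 = 22/75
P(X=2 | obs) = 2/45 / 5/9 = 2/25
P(X=3 | obs) = 38/135 / 5/9 = 38/75

P(X=0) = 3/25, P(X=1) = 22/75, P(X=2) = 2/25, P(X=3) = 38/75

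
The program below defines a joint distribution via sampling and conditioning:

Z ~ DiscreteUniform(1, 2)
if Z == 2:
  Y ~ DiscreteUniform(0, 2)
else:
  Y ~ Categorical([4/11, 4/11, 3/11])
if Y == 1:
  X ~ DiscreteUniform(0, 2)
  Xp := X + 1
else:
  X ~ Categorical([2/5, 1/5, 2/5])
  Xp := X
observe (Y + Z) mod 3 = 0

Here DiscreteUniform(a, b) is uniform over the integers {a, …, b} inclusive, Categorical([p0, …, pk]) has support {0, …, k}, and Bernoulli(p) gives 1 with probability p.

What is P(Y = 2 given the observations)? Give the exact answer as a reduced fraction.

P(Y = 2 | obs) = 9/20

Enumerate traces; 6 have nonzero weight after conditioning:
  (Z=1, Y=2, X=0) weight 3/55
  (Z=1, Y=2, X=1) weight 3/110
  (Z=1, Y=2, X=2) weight 3/55
  (Z=2, Y=1, X=0) weight 1/18
  (Z=2, Y=1, X=1) weight 1/18
  (Z=2, Y=1, X=2) weight 1/18
Group by Y:
  weight(Y=1) = 1/6
  weight(Y=2) = 3/22
Total weight = 1/6 + 3/22 = 10/33
P(Y=1 | obs) = 1/6 / 10/33 = 11/20
P(Y=2 | obs) = 3/22 / 10/33 = 9/20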